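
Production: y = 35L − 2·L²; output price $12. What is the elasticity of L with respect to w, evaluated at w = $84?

From P·MP_L = w with MP_L = 35 − 4L, labor demand is L(w) = (35 − w/12)/4.
dL/dw = −1/(48) = -1/48.
At w = 84, L = 7, so ε = (dL/dw)·(w/L) = (-1/48)·(84/7) = -0.25.

ε = -0.25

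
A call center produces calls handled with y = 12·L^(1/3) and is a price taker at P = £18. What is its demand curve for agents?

MP_L = (1/3)·12·L^(-2/3) = 4·L^(-2/3).
Setting P·MP_L = w: 72·L^(-2/3) = w.
Solving for L: L^(-2/3) = w/72, so L = (72/w)^(3/2).

L(w) = (72/w)^(3/2)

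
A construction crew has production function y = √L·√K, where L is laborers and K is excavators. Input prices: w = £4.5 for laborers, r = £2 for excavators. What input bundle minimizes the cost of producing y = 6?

Cost minimization requires the marginal rate of technical substitution to equal the input-price ratio: MP_L/MP_K = w/r.
Here MP_L/MP_K = (1/2)·(K/L)/(1/2) = (K/L). Setting this equal to 4.5/2 = 2.25 gives K = 2.25L.
Substituting into y = 6: L^(1/2)·(2.25L)^(1/2) = 6.
Solving, L = 4 and K = 9.

L* = 4, K* = 9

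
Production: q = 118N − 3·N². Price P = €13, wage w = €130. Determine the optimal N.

The marginal product of N is MP_N = 118 − 6N.
A price-taking firm hires until the value of the marginal product equals the wage: P·MP_N = w, so 13·(118 − 6N) = 130.
Then 118 − 6N = 10, giving N = 18.

N* = 18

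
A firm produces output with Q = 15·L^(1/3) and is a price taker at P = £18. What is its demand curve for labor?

MP_L = (1/3)·15·L^(-2/3) = 5·L^(-2/3).
Setting P·MP_L = w: 90·L^(-2/3) = w.
Solving for L: L^(-2/3) = w/90, so L = (90/w)^(3/2).

L(w) = (90/w)^(3/2)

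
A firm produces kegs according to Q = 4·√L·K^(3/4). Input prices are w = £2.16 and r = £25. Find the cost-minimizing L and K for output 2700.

L* = 625, K* = 81

Cost minimization requires the marginal rate of technical substitution to equal the input-price ratio: MP_L/MP_K = w/r.
Here MP_L/MP_K = (1/2)·(K/L)/(3/4) = (2/3)·(K/L). Setting this equal to 2.16/25 = 0.0864 gives K = 0.1296L.
Substituting into Q = 2700: 4·L^(1/2)·(0.1296L)^(3/4) = 2700.
Solving, L = 625 and K = 81.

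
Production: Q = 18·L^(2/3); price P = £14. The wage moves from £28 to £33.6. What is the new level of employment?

L* = 125

From P·MP_L = w with MP_L = 12·L^(-1/3), the labor demand is L(w) = (168/w)^(3).
At w = 28: L = 216. At w = 33.6: L = 125.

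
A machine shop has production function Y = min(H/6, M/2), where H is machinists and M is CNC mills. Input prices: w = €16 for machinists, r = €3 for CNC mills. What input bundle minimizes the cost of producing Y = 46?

H* = 276, M* = 92

With a fixed-proportions technology, the cost-minimizing bundle uses no slack in either input: H/6 = M/2 = Y.
So H = 6·46 = 276 and M = 2·46 = 92.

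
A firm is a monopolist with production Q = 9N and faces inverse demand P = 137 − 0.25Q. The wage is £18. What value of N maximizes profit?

Marginal revenue from the inverse demand is MR = 137 − 0.5Q.
The marginal product is MP_N = 9.
A monopolist hires until marginal revenue product equals the wage: MR·MP_N = w.
(137 − 4.5N)·9 = 18, so N = 30.

N* = 30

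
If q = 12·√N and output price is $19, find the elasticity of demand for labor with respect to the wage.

MP_N = (1/2)·12·N^(-1/2), so P·MP_N = w gives 114·N^(-1/2) = w.
Solving, N(w) = (114/w)^(2). This is a constant-elasticity form: N ∝ w^(−2), so ε = −2.

ε = -2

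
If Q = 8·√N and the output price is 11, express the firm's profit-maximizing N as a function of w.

MP_N = (1/2)·8·N^(-1/2) = 4·N^(-1/2).
Setting P·MP_N = w: 44·N^(-1/2) = w.
Solving for N: N^(-1/2) = w/44, so N = (44/w)^(2).

N(w) = 1936/w²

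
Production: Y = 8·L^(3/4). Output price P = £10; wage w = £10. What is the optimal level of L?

L* = 1296

MP_L = (3/4)·8·L^(-1/4) = 6·L^(-1/4).
Profit maximization for a price taker requires P·MP_L = w: 10·6·L^(-1/4) = 10.
So L^(-1/4) = 1/6, which gives L = 1296.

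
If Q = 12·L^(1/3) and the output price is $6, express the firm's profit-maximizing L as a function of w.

L(w) = (24/w)^(3/2)

MP_L = (1/3)·12·L^(-2/3) = 4·L^(-2/3).
Setting P·MP_L = w: 24·L^(-2/3) = w.
Solving for L: L^(-2/3) = w/24, so L = (24/w)^(3/2).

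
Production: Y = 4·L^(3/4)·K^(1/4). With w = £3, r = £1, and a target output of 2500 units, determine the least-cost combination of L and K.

L* = 625, K* = 625

Cost minimization requires the marginal rate of technical substitution to equal the input-price ratio: MP_L/MP_K = w/r.
Here MP_L/MP_K = (3/4)·(K/L)/(1/4) = 3·(K/L). Setting this equal to 3/1 = 3 gives K = L.
Substituting into Y = 2500: 4·L^(3/4)·(L)^(1/4) = 2500.
Solving, L = 625 and K = 625.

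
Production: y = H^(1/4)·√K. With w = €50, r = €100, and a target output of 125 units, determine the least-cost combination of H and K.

H* = 625, K* = 625

Cost minimization requires the marginal rate of technical substitution to equal the input-price ratio: MP_H/MP_K = w/r.
Here MP_H/MP_K = (1/4)·(K/H)/(1/2) = 0.5·(K/H). Setting this equal to 50/100 = 0.5 gives K = H.
Substituting into y = 125: H^(1/4)·(H)^(1/2) = 125.
Solving, H = 625 and K = 625.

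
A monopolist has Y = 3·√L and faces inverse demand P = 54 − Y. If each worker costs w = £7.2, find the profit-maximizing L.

Marginal revenue from the inverse demand is MR = 54 − 2Y.
The marginal product is MP_L = 1.5·L^(-1/2).
A monopolist hires until marginal revenue product equals the wage: MR·MP_L = w.
At L, Y = 3·√L. Substituting and solving: (54 − 6·√L)·1.5·L^(-1/2) = 7.2 gives L = 25.

L* = 25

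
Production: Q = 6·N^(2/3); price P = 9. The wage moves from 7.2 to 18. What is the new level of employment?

From P·MP_N = w with MP_N = 4·N^(-1/3), the labor demand is N(w) = (36/w)^(3).
At w = 7.2: N = 125. At w = 18: N = 8.

N* = 8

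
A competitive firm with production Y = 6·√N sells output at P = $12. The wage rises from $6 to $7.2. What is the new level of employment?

From P·MP_N = w with MP_N = 3·N^(-1/2), the labor demand is N(w) = (36/w)^(2).
At w = 6: N = 36. At w = 7.2: N = 25.

N* = 25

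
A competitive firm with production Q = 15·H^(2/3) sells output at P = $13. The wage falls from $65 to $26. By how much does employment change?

ΔH = 117

From P·MP_H = w with MP_H = 10·H^(-1/3), the labor demand is H(w) = (130/w)^(3).
At w = 65: H = 8. At w = 26: H = 125.
ΔH = 125 − 8 = 117.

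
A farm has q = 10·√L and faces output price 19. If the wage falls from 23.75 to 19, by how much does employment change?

ΔL = 9

From P·MP_L = w with MP_L = 5·L^(-1/2), the labor demand is L(w) = (95/w)^(2).
At w = 23.75: L = 16. At w = 19: L = 25.
ΔL = 25 − 16 = 9.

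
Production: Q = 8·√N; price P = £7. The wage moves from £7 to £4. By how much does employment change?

From P·MP_N = w with MP_N = 4·N^(-1/2), the labor demand is N(w) = (28/w)^(2).
At w = 7: N = 16. At w = 4: N = 49.
ΔN = 49 − 16 = 33.

ΔN = 33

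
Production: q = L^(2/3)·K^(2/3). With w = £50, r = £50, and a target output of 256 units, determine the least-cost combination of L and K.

L* = 64, K* = 64

Cost minimization requires the marginal rate of technical substitution to equal the input-price ratio: MP_L/MP_K = w/r.
Here MP_L/MP_K = (2/3)·(K/L)/(2/3) = (K/L). Setting this equal to 50/50 = 1 gives K = L.
Substituting into q = 256: L^(2/3)·(L)^(2/3) = 256.
Solving, L = 64 and K = 64.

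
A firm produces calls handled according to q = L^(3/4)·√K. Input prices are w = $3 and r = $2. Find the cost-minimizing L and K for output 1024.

L* = 256, K* = 256

Cost minimization requires the marginal rate of technical substitution to equal the input-price ratio: MP_L/MP_K = w/r.
Here MP_L/MP_K = (3/4)·(K/L)/(1/2) = 1.5·(K/L). Setting this equal to 3/2 = 1.5 gives K = L.
Substituting into q = 1024: L^(3/4)·(L)^(1/2) = 1024.
Solving, L = 256 and K = 256.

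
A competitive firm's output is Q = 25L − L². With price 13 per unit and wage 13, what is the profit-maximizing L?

L* = 12

The marginal product of L is MP_L = 25 − 2L.
A price-taking firm hires until the value of the marginal product equals the wage: P·MP_L = w, so 13·(25 − 2L) = 13.
Then 25 − 2L = 1, giving L = 12.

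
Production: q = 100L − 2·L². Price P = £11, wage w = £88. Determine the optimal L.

L* = 23

The marginal product of L is MP_L = 100 − 4L.
A price-taking firm hires until the value of the marginal product equals the wage: P·MP_L = w, so 11·(100 − 4L) = 88.
Then 100 − 4L = 8, giving L = 23.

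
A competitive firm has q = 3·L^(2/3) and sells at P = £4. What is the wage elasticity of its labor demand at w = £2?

MP_L = (2/3)·3·L^(-1/3), so P·MP_L = w gives 8·L^(-1/3) = w.
Solving, L(w) = (8/w)^(3). This is a constant-elasticity form: L ∝ w^(−3), so ε = −3.

ε = -3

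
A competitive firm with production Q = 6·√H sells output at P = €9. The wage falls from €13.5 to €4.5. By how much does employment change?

From P·MP_H = w with MP_H = 3·H^(-1/2), the labor demand is H(w) = (27/w)^(2).
At w = 13.5: H = 4. At w = 4.5: H = 36.
ΔH = 36 − 4 = 32.

ΔH = 32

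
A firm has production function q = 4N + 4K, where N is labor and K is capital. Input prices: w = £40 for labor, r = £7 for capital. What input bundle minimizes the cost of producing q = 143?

N* = 0, K* = 35.75

The inputs are perfect substitutes, so the firm uses whichever has the lower cost per unit of output.
Cost per unit of output via N is w/4 = 10; via K it is r/4 = 1.75. K is cheaper.
Producing q = 143 with K alone: N = 0, K = 35.75.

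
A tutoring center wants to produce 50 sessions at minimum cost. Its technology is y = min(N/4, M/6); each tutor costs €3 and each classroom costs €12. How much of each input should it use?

N* = 200, M* = 300

With a fixed-proportions technology, the cost-minimizing bundle uses no slack in either input: N/4 = M/6 = y.
So N = 4·50 = 200 and M = 6·50 = 300.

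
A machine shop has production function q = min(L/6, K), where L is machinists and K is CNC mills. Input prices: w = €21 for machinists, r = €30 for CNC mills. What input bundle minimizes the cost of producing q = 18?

With a fixed-proportions technology, the cost-minimizing bundle uses no slack in either input: L/6 = K = q.
So L = 6·18 = 108 and K = 18.

L* = 108, K* = 18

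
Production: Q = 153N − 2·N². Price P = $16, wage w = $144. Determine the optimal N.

N* = 36

The marginal product of N is MP_N = 153 − 4N.
A price-taking firm hires until the value of the marginal product equals the wage: P·MP_N = w, so 16·(153 − 4N) = 144.
Then 153 − 4N = 9, giving N = 36.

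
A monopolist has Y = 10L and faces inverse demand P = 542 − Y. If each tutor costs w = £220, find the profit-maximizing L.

L* = 26

Marginal revenue from the inverse demand is MR = 542 − 2Y.
The marginal product is MP_L = 10.
A monopolist hires until marginal revenue product equals the wage: MR·MP_L = w.
(542 − 20L)·10 = 220, so L = 26.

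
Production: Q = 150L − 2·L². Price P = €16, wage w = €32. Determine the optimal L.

L* = 37

The marginal product of L is MP_L = 150 − 4L.
A price-taking firm hires until the value of the marginal product equals the wage: P·MP_L = w, so 16·(150 − 4L) = 32.
Then 150 − 4L = 2, giving L = 37.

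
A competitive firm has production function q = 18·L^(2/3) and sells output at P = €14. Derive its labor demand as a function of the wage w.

MP_L = (2/3)·18·L^(-1/3) = 12·L^(-1/3).
Setting P·MP_L = w: 168·L^(-1/3) = w.
Solving for L: L^(-1/3) = w/168, so L = (168/w)^(3).

L(w) = 4741632/w³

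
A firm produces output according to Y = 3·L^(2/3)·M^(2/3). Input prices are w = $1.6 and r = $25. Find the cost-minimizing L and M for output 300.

Cost minimization requires the marginal rate of technical substitution to equal the input-price ratio: MP_L/MP_M = w/r.
Here MP_L/MP_M = (2/3)·(M/L)/(2/3) = (M/L). Setting this equal to 1.6/25 = 0.064 gives M = 0.064L.
Substituting into Y = 300: 3·L^(2/3)·(0.064L)^(2/3) = 300.
Solving, L = 125 and M = 8.

L* = 125, M* = 8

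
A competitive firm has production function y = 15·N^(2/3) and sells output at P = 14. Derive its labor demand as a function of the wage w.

MP_N = (2/3)·15·N^(-1/3) = 10·N^(-1/3).
Setting P·MP_N = w: 140·N^(-1/3) = w.
Solving for N: N^(-1/3) = w/140, so N = (140/w)^(3).

N(w) = 2744000/w³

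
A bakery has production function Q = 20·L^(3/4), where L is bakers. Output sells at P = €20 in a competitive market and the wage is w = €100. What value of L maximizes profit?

L* = 81

MP_L = (3/4)·20·L^(-1/4) = 15·L^(-1/4).
Profit maximization for a price taker requires P·MP_L = w: 20·15·L^(-1/4) = 100.
So L^(-1/4) = 1/3, which gives L = 81.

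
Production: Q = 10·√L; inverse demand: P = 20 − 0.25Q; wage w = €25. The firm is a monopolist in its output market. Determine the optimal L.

Marginal revenue from the inverse demand is MR = 20 − 0.5Q.
The marginal product is MP_L = 5·L^(-1/2).
A monopolist hires until marginal revenue product equals the wage: MR·MP_L = w.
At L, Q = 10·√L. Substituting and solving: (20 − 5·√L)·5·L^(-1/2) = 25 gives L = 4.

L* = 4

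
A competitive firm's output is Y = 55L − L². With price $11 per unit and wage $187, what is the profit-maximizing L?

L* = 19

The marginal product of L is MP_L = 55 − 2L.
A price-taking firm hires until the value of the marginal product equals the wage: P·MP_L = w, so 11·(55 − 2L) = 187.
Then 55 − 2L = 17, giving L = 19.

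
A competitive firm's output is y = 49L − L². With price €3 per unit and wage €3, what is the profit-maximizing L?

The marginal product of L is MP_L = 49 − 2L.
A price-taking firm hires until the value of the marginal product equals the wage: P·MP_L = w, so 3·(49 − 2L) = 3.
Then 49 − 2L = 1, giving L = 24.

L* = 24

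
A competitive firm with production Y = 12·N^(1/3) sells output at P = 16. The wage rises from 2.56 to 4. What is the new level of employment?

N* = 64

From P·MP_N = w with MP_N = 4·N^(-2/3), the labor demand is N(w) = (64/w)^(3/2).
At w = 2.56: N = 125. At w = 4: N = 64.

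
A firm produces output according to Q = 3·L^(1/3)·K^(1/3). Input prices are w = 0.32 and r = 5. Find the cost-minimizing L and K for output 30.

L* = 125, K* = 8

Cost minimization requires the marginal rate of technical substitution to equal the input-price ratio: MP_L/MP_K = w/r.
Here MP_L/MP_K = (1/3)·(K/L)/(1/3) = (K/L). Setting this equal to 0.32/5 = 0.064 gives K = 0.064L.
Substituting into Q = 30: 3·L^(1/3)·(0.064L)^(1/3) = 30.
Solving, L = 125 and K = 8.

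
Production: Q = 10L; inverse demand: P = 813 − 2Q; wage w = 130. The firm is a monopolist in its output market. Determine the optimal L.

Marginal revenue from the inverse demand is MR = 813 − 4Q.
The marginal product is MP_L = 10.
A monopolist hires until marginal revenue product equals the wage: MR·MP_L = w.
(813 − 40L)·10 = 130, so L = 20.

L* = 20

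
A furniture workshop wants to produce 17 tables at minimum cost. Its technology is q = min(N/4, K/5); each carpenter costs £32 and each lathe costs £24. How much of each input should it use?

With a fixed-proportions technology, the cost-minimizing bundle uses no slack in either input: N/4 = K/5 = q.
So N = 4·17 = 68 and K = 5·17 = 85.

N* = 68, K* = 85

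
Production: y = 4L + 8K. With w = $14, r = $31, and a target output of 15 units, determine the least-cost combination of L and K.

L* = 3.75, K* = 0

The inputs are perfect substitutes, so the firm uses whichever has the lower cost per unit of output.
Cost per unit of output via L is w/4 = 3.5; via K it is r/8 = 3.875. L is cheaper.
Producing y = 15 with L alone: L = 3.75, K = 0.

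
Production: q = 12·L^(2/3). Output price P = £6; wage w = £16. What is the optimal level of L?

MP_L = (2/3)·12·L^(-1/3) = 8·L^(-1/3).
Profit maximization for a price taker requires P·MP_L = w: 6·8·L^(-1/3) = 16.
So L^(-1/3) = 1/3, which gives L = 27.

L* = 27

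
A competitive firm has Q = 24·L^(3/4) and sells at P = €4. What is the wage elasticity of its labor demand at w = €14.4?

MP_L = (3/4)·24·L^(-1/4), so P·MP_L = w gives 72·L^(-1/4) = w.
Solving, L(w) = (72/w)^(4). This is a constant-elasticity form: L ∝ w^(−4), so ε = −4.

ε = -4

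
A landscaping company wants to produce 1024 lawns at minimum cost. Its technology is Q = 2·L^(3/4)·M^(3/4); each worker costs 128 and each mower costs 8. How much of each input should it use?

Cost minimization requires the marginal rate of technical substitution to equal the input-price ratio: MP_L/MP_M = w/r.
Here MP_L/MP_M = (3/4)·(M/L)/(3/4) = (M/L). Setting this equal to 128/8 = 16 gives M = 16L.
Substituting into Q = 1024: 2·L^(3/4)·(16L)^(3/4) = 1024.
Solving, L = 16 and M = 256.

L* = 16, M* = 256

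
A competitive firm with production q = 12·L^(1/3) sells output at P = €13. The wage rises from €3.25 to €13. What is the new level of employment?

From P·MP_L = w with MP_L = 4·L^(-2/3), the labor demand is L(w) = (52/w)^(3/2).
At w = 3.25: L = 64. At w = 13: L = 8.

L* = 8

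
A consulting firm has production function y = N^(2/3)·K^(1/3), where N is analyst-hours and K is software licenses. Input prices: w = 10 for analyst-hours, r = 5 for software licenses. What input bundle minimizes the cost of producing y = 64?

N* = 64, K* = 64

Cost minimization requires the marginal rate of technical substitution to equal the input-price ratio: MP_N/MP_K = w/r.
Here MP_N/MP_K = (2/3)·(K/N)/(1/3) = 2·(K/N). Setting this equal to 10/5 = 2 gives K = N.
Substituting into y = 64: N^(2/3)·(N)^(1/3) = 64.
Solving, N = 64 and K = 64.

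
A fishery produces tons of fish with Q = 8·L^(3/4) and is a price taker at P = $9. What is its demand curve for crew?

MP_L = (3/4)·8·L^(-1/4) = 6·L^(-1/4).
Setting P·MP_L = w: 54·L^(-1/4) = w.
Solving for L: L^(-1/4) = w/54, so L = (54/w)^(4).

L(w) = 8503056/w^(4)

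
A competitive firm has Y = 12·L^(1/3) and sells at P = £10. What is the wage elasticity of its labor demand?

MP_L = (1/3)·12·L^(-2/3), so P·MP_L = w gives 40·L^(-2/3) = w.
Solving, L(w) = (40/w)^(3/2). This is a constant-elasticity form: L ∝ w^(−3/2), so ε = −3/2.

ε = -1.5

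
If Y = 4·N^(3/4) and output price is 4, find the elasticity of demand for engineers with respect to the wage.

MP_N = (3/4)·4·N^(-1/4), so P·MP_N = w gives 12·N^(-1/4) = w.
Solving, N(w) = (12/w)^(4). This is a constant-elasticity form: N ∝ w^(−4), so ε = −4.

ε = -4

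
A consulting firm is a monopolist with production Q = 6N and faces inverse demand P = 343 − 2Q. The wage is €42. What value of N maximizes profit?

Marginal revenue from the inverse demand is MR = 343 − 4Q.
The marginal product is MP_N = 6.
A monopolist hires until marginal revenue product equals the wage: MR·MP_N = w.
(343 − 24N)·6 = 42, so N = 14.

N* = 14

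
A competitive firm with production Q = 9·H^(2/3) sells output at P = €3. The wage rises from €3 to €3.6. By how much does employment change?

ΔH = -91

From P·MP_H = w with MP_H = 6·H^(-1/3), the labor demand is H(w) = (18/w)^(3).
At w = 3: H = 216. At w = 3.6: H = 125.
ΔH = 125 − 216 = -91.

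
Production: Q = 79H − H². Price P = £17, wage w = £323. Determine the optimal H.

The marginal product of H is MP_H = 79 − 2H.
A price-taking firm hires until the value of the marginal product equals the wage: P·MP_H = w, so 17·(79 − 2H) = 323.
Then 79 − 2H = 19, giving H = 30.

H* = 30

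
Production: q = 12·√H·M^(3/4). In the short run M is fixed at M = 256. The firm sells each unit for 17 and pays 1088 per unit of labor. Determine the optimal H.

With M = 256, MP_H = (1/2)·12·H^(-1/2)·256^(3/4) = 384·H^(-1/2).
Profit maximization for a price taker requires P·MP_H = w: 17·384·H^(-1/2) = 1088.
So H^(-1/2) = 1/6, which gives H = 36.

H* = 36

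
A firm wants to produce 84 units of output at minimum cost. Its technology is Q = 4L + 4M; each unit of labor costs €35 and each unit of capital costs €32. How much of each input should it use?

L* = 0, M* = 21

The inputs are perfect substitutes, so the firm uses whichever has the lower cost per unit of output.
Cost per unit of output via L is w/4 = 8.75; via M it is r/4 = 8. M is cheaper.
Producing Q = 84 with M alone: L = 0, M = 21.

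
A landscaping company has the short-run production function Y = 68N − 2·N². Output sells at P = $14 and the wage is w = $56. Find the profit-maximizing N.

The marginal product of N is MP_N = 68 − 4N.
A price-taking firm hires until the value of the marginal product equals the wage: P·MP_N = w, so 14·(68 − 4N) = 56.
Then 68 − 4N = 4, giving N = 16.

N* = 16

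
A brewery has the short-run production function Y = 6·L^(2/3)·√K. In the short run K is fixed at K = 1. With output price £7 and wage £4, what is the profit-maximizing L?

L* = 343

With K = 1, MP_L = (2/3)·6·L^(-1/3)·1^(1/2) = 4·L^(-1/3).
Profit maximization for a price taker requires P·MP_L = w: 7·4·L^(-1/3) = 4.
So L^(-1/3) = 1/7, which gives L = 343.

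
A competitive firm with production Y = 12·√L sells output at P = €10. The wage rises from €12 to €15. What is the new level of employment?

L* = 16

From P·MP_L = w with MP_L = 6·L^(-1/2), the labor demand is L(w) = (60/w)^(2).
At w = 12: L = 25. At w = 15: L = 16.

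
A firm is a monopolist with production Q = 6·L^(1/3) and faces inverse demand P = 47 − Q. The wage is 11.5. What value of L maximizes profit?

L* = 8

Marginal revenue from the inverse demand is MR = 47 − 2Q.
The marginal product is MP_L = 2·L^(-2/3).
A monopolist hires until marginal revenue product equals the wage: MR·MP_L = w.
At L, Q = 6·L^(1/3). Substituting and solving: (47 − 12·L^(1/3))·2·L^(-2/3) = 11.5 gives L = 8.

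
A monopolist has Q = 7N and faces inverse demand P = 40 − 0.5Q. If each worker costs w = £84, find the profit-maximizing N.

Marginal revenue from the inverse demand is MR = 40 − Q.
The marginal product is MP_N = 7.
A monopolist hires until marginal revenue product equals the wage: MR·MP_N = w.
(40 − 7N)·7 = 84, so N = 4.

N* = 4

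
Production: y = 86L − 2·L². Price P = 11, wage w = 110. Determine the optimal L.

L* = 19

The marginal product of L is MP_L = 86 − 4L.
A price-taking firm hires until the value of the marginal product equals the wage: P·MP_L = w, so 11·(86 − 4L) = 110.
Then 86 − 4L = 10, giving L = 19.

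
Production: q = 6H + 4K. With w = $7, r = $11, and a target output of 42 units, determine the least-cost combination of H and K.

The inputs are perfect substitutes, so the firm uses whichever has the lower cost per unit of output.
Cost per unit of output via H is w/6 = 7/6; via K it is r/4 = 2.75. H is cheaper.
Producing q = 42 with H alone: H = 7, K = 0.

H* = 7, K* = 0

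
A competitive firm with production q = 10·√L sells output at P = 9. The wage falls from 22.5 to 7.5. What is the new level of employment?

L* = 36

From P·MP_L = w with MP_L = 5·L^(-1/2), the labor demand is L(w) = (45/w)^(2).
At w = 22.5: L = 4. At w = 7.5: L = 36.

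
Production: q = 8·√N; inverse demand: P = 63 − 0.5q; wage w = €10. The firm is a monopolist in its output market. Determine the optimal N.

Marginal revenue from the inverse demand is MR = 63 − q.
The marginal product is MP_N = 4·N^(-1/2).
A monopolist hires until marginal revenue product equals the wage: MR·MP_N = w.
At N, q = 8·√N. Substituting and solving: (63 − 8·√N)·4·N^(-1/2) = 10 gives N = 36.

N* = 36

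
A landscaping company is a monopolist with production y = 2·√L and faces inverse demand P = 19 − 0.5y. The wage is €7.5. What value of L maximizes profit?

L* = 4

Marginal revenue from the inverse demand is MR = 19 − y.
The marginal product is MP_L = L^(-1/2).
A monopolist hires until marginal revenue product equals the wage: MR·MP_L = w.
At L, y = 2·√L. Substituting and solving: (19 − 2·√L)·L^(-1/2) = 7.5 gives L = 4.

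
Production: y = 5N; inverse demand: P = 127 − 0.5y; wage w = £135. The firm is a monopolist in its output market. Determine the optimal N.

N* = 20

Marginal revenue from the inverse demand is MR = 127 − y.
The marginal product is MP_N = 5.
A monopolist hires until marginal revenue product equals the wage: MR·MP_N = w.
(127 − 5N)·5 = 135, so N = 20.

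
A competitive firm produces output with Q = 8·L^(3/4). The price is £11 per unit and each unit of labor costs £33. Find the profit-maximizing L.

L* = 16

MP_L = (3/4)·8·L^(-1/4) = 6·L^(-1/4).
Profit maximization for a price taker requires P·MP_L = w: 11·6·L^(-1/4) = 33.
So L^(-1/4) = 0.5, which gives L = 16.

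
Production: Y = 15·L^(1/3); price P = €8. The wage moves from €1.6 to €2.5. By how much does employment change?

From P·MP_L = w with MP_L = 5·L^(-2/3), the labor demand is L(w) = (40/w)^(3/2).
At w = 1.6: L = 125. At w = 2.5: L = 64.
ΔL = 64 − 125 = -61.

ΔL = -61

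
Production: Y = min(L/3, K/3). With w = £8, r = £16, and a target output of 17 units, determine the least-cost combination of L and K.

With a fixed-proportions technology, the cost-minimizing bundle uses no slack in either input: L/3 = K/3 = Y.
So L = 3·17 = 51 and K = 3·17 = 51.

L* = 51, K* = 51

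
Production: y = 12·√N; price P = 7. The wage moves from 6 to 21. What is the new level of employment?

N* = 4

From P·MP_N = w with MP_N = 6·N^(-1/2), the labor demand is N(w) = (42/w)^(2).
At w = 6: N = 49. At w = 21: N = 4.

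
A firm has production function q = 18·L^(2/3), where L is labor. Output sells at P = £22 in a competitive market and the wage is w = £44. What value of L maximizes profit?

L* = 216

MP_L = (2/3)·18·L^(-1/3) = 12·L^(-1/3).
Profit maximization for a price taker requires P·MP_L = w: 22·12·L^(-1/3) = 44.
So L^(-1/3) = 1/6, which gives L = 216.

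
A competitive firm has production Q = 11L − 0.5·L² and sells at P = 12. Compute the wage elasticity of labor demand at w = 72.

ε = -1.2

From P·MP_L = w with MP_L = 11 − L, labor demand is L(w) = 11 − w/12.
dL/dw = −1/(12) = -1/12.
At w = 72, L = 5, so ε = (dL/dw)·(w/L) = (-1/12)·(72/5) = -1.2.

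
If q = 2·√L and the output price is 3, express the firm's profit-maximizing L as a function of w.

MP_L = (1/2)·2·L^(-1/2) = L^(-1/2).
Setting P·MP_L = w: 3·L^(-1/2) = w.
Solving for L: L^(-1/2) = w/3, so L = (3/w)^(2).

L(w) = 9/w²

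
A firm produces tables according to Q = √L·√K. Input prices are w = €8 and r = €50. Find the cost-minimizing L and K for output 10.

Cost minimization requires the marginal rate of technical substitution to equal the input-price ratio: MP_L/MP_K = w/r.
Here MP_L/MP_K = (1/2)·(K/L)/(1/2) = (K/L). Setting this equal to 8/50 = 0.16 gives K = 0.16L.
Substituting into Q = 10: L^(1/2)·(0.16L)^(1/2) = 10.
Solving, L = 25 and K = 4.

L* = 25, K* = 4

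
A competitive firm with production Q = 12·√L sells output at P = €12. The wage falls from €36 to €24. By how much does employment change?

ΔL = 5

From P·MP_L = w with MP_L = 6·L^(-1/2), the labor demand is L(w) = (72/w)^(2).
At w = 36: L = 4. At w = 24: L = 9.
ΔL = 9 − 4 = 5.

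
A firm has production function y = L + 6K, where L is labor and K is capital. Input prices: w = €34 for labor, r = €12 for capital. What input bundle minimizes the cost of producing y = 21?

L* = 0, K* = 3.5

The inputs are perfect substitutes, so the firm uses whichever has the lower cost per unit of output.
Cost per unit of output via L is 34; via K it is 2. K is cheaper.
Producing y = 21 with K alone: L = 0, K = 3.5.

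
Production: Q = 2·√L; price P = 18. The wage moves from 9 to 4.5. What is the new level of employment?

From P·MP_L = w with MP_L = L^(-1/2), the labor demand is L(w) = (18/w)^(2).
At w = 9: L = 4. At w = 4.5: L = 16.

L* = 16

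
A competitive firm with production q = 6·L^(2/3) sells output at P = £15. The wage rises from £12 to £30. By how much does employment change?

From P·MP_L = w with MP_L = 4·L^(-1/3), the labor demand is L(w) = (60/w)^(3).
At w = 12: L = 125. At w = 30: L = 8.
ΔL = 8 − 125 = -117.

ΔL = -117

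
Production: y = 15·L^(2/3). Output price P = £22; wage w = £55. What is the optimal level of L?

MP_L = (2/3)·15·L^(-1/3) = 10·L^(-1/3).
Profit maximization for a price taker requires P·MP_L = w: 22·10·L^(-1/3) = 55.
So L^(-1/3) = 0.25, which gives L = 64.

L* = 64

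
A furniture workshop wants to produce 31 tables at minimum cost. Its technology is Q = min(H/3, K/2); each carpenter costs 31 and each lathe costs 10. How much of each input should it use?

H* = 93, K* = 62

With a fixed-proportions technology, the cost-minimizing bundle uses no slack in either input: H/3 = K/2 = Q.
So H = 3·31 = 93 and K = 2·31 = 62.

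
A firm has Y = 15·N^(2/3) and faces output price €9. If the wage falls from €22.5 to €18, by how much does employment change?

From P·MP_N = w with MP_N = 10·N^(-1/3), the labor demand is N(w) = (90/w)^(3).
At w = 22.5: N = 64. At w = 18: N = 125.
ΔN = 125 − 64 = 61.

ΔN = 61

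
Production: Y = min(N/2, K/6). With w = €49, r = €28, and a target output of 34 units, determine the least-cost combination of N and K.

With a fixed-proportions technology, the cost-minimizing bundle uses no slack in either input: N/2 = K/6 = Y.
So N = 2·34 = 68 and K = 6·34 = 204.

N* = 68, K* = 204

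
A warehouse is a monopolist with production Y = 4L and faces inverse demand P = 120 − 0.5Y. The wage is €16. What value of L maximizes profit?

L* = 29

Marginal revenue from the inverse demand is MR = 120 − Y.
The marginal product is MP_L = 4.
A monopolist hires until marginal revenue product equals the wage: MR·MP_L = w.
(120 − 4L)·4 = 16, so L = 29.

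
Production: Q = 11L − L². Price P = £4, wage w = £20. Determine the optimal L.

The marginal product of L is MP_L = 11 − 2L.
A price-taking firm hires until the value of the marginal product equals the wage: P·MP_L = w, so 4·(11 − 2L) = 20.
Then 11 − 2L = 5, giving L = 3.

L* = 3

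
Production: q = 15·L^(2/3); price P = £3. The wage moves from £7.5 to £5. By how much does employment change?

ΔL = 152

From P·MP_L = w with MP_L = 10·L^(-1/3), the labor demand is L(w) = (30/w)^(3).
At w = 7.5: L = 64. At w = 5: L = 216.
ΔL = 216 − 64 = 152.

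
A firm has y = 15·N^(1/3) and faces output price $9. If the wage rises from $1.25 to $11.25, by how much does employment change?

From P·MP_N = w with MP_N = 5·N^(-2/3), the labor demand is N(w) = (45/w)^(3/2).
At w = 1.25: N = 216. At w = 11.25: N = 8.
ΔN = 8 − 216 = -208.

ΔN = -208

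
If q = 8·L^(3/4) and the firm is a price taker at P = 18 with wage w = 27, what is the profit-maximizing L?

MP_L = (3/4)·8·L^(-1/4) = 6·L^(-1/4).
Profit maximization for a price taker requires P·MP_L = w: 18·6·L^(-1/4) = 27.
So L^(-1/4) = 0.25, which gives L = 256.

L* = 256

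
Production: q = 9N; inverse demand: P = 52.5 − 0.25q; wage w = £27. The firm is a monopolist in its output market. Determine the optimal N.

N* = 11

Marginal revenue from the inverse demand is MR = 52.5 − 0.5q.
The marginal product is MP_N = 9.
A monopolist hires until marginal revenue product equals the wage: MR·MP_N = w.
(52.5 − 4.5N)·9 = 27, so N = 11.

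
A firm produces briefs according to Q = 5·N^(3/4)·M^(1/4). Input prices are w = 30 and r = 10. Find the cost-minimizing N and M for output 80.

N* = 16, M* = 16

Cost minimization requires the marginal rate of technical substitution to equal the input-price ratio: MP_N/MP_M = w/r.
Here MP_N/MP_M = (3/4)·(M/N)/(1/4) = 3·(M/N). Setting this equal to 30/10 = 3 gives M = N.
Substituting into Q = 80: 5·N^(3/4)·(N)^(1/4) = 80.
Solving, N = 16 and M = 16.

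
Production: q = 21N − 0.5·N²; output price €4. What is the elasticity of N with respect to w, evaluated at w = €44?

ε = -1.1

From P·MP_N = w with MP_N = 21 − N, labor demand is N(w) = 21 − w/4.
dN/dw = −1/(4) = -0.25.
At w = 44, N = 10, so ε = (dN/dw)·(w/N) = (-0.25)·(44/10) = -1.1.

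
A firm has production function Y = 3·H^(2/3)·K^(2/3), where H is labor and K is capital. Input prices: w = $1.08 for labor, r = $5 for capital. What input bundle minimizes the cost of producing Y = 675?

H* = 125, K* = 27

Cost minimization requires the marginal rate of technical substitution to equal the input-price ratio: MP_H/MP_K = w/r.
Here MP_H/MP_K = (2/3)·(K/H)/(2/3) = (K/H). Setting this equal to 1.08/5 = 0.216 gives K = 0.216H.
Substituting into Y = 675: 3·H^(2/3)·(0.216H)^(2/3) = 675.
Solving, H = 125 and K = 27.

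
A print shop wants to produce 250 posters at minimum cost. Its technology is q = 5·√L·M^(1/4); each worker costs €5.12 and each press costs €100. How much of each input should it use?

L* = 625, M* = 16

Cost minimization requires the marginal rate of technical substitution to equal the input-price ratio: MP_L/MP_M = w/r.
Here MP_L/MP_M = (1/2)·(M/L)/(1/4) = 2·(M/L). Setting this equal to 5.12/100 = 0.0512 gives M = 0.0256L.
Substituting into q = 250: 5·L^(1/2)·(0.0256L)^(1/4) = 250.
Solving, L = 625 and M = 16.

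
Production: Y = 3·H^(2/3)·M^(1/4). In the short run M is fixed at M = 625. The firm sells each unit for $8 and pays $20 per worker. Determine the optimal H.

H* = 64

With M = 625, MP_H = (2/3)·3·H^(-1/3)·625^(1/4) = 10·H^(-1/3).
Profit maximization for a price taker requires P·MP_H = w: 8·10·H^(-1/3) = 20.
So H^(-1/3) = 0.25, which gives H = 64.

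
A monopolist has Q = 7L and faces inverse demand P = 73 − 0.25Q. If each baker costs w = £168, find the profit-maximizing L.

L* = 14

Marginal revenue from the inverse demand is MR = 73 − 0.5Q.
The marginal product is MP_L = 7.
A monopolist hires until marginal revenue product equals the wage: MR·MP_L = w.
(73 − 3.5L)·7 = 168, so L = 14.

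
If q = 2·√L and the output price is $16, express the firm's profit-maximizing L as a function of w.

L(w) = 256/w²

MP_L = (1/2)·2·L^(-1/2) = L^(-1/2).
Setting P·MP_L = w: 16·L^(-1/2) = w.
Solving for L: L^(-1/2) = w/16, so L = (16/w)^(2).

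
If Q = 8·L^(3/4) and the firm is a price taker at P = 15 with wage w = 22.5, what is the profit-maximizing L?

L* = 256

MP_L = (3/4)·8·L^(-1/4) = 6·L^(-1/4).
Profit maximization for a price taker requires P·MP_L = w: 15·6·L^(-1/4) = 22.5.
So L^(-1/4) = 0.25, which gives L = 256.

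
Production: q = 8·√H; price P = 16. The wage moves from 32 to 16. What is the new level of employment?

From P·MP_H = w with MP_H = 4·H^(-1/2), the labor demand is H(w) = (64/w)^(2).
At w = 32: H = 4. At w = 16: H = 16.

H* = 16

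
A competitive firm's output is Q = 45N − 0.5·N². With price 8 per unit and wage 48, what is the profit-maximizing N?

The marginal product of N is MP_N = 45 − N.
A price-taking firm hires until the value of the marginal product equals the wage: P·MP_N = w, so 8·(45 − N) = 48.
Then 45 − N = 6, giving N = 39.

N* = 39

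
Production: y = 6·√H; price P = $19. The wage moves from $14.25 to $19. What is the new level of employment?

From P·MP_H = w with MP_H = 3·H^(-1/2), the labor demand is H(w) = (57/w)^(2).
At w = 14.25: H = 16. At w = 19: H = 9.

H* = 9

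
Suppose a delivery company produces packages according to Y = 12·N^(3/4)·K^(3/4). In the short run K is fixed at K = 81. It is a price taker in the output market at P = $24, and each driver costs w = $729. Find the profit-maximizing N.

With K = 81, MP_N = (3/4)·12·N^(-1/4)·81^(3/4) = 243·N^(-1/4).
Profit maximization for a price taker requires P·MP_N = w: 24·243·N^(-1/4) = 729.
So N^(-1/4) = 0.125, which gives N = 4096.

N* = 4096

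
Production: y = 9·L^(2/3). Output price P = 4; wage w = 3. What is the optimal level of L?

L* = 512

MP_L = (2/3)·9·L^(-1/3) = 6·L^(-1/3).
Profit maximization for a price taker requires P·MP_L = w: 4·6·L^(-1/3) = 3.
So L^(-1/3) = 0.125, which gives L = 512.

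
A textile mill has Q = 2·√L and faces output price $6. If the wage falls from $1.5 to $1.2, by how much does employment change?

From P·MP_L = w with MP_L = L^(-1/2), the labor demand is L(w) = (6/w)^(2).
At w = 1.5: L = 16. At w = 1.2: L = 25.
ΔL = 25 − 16 = 9.

ΔL = 9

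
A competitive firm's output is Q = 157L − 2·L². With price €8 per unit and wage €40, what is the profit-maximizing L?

The marginal product of L is MP_L = 157 − 4L.
A price-taking firm hires until the value of the marginal product equals the wage: P·MP_L = w, so 8·(157 − 4L) = 40.
Then 157 − 4L = 5, giving L = 38.

L* = 38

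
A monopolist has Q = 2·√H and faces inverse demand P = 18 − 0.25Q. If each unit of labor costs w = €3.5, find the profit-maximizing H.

H* = 16

Marginal revenue from the inverse demand is MR = 18 − 0.5Q.
The marginal product is MP_H = H^(-1/2).
A monopolist hires until marginal revenue product equals the wage: MR·MP_H = w.
At H, Q = 2·√H. Substituting and solving: (18 − √H)·H^(-1/2) = 3.5 gives H = 16.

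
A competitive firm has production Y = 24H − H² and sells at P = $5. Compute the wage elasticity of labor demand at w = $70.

From P·MP_H = w with MP_H = 24 − 2H, labor demand is H(w) = (24 − w/5)/2.
dH/dw = −1/(10) = -0.1.
At w = 70, H = 5, so ε = (dH/dw)·(w/H) = (-0.1)·(70/5) = -1.4.

ε = -1.4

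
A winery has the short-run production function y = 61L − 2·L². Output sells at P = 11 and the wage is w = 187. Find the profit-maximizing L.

L* = 11

The marginal product of L is MP_L = 61 − 4L.
A price-taking firm hires until the value of the marginal product equals the wage: P·MP_L = w, so 11·(61 − 4L) = 187.
Then 61 − 4L = 17, giving L = 11.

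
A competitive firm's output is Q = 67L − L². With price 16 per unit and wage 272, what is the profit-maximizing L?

L* = 25

The marginal product of L is MP_L = 67 − 2L.
A price-taking firm hires until the value of the marginal product equals the wage: P·MP_L = w, so 16·(67 − 2L) = 272.
Then 67 − 2L = 17, giving L = 25.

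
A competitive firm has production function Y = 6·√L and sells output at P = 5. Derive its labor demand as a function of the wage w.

L(w) = 225/w²

MP_L = (1/2)·6·L^(-1/2) = 3·L^(-1/2).
Setting P·MP_L = w: 15·L^(-1/2) = w.
Solving for L: L^(-1/2) = w/15, so L = (15/w)^(2).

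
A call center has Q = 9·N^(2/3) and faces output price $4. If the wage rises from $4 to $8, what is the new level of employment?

From P·MP_N = w with MP_N = 6·N^(-1/3), the labor demand is N(w) = (24/w)^(3).
At w = 4: N = 216. At w = 8: N = 27.

N* = 27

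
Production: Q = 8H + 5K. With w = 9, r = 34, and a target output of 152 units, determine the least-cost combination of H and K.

The inputs are perfect substitutes, so the firm uses whichever has the lower cost per unit of output.
Cost per unit of output via H is w/8 = 1.125; via K it is r/5 = 6.8. H is cheaper.
Producing Q = 152 with H alone: H = 19, K = 0.

H* = 19, K* = 0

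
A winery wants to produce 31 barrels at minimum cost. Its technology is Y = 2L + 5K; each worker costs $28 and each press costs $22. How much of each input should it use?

L* = 0, K* = 6.2

The inputs are perfect substitutes, so the firm uses whichever has the lower cost per unit of output.
Cost per unit of output via L is w/2 = 14; via K it is r/5 = 4.4. K is cheaper.
Producing Y = 31 with K alone: L = 0, K = 6.2.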